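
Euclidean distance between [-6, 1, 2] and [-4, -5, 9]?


d = sqrt(sum of squared differences). (-6--4)^2=4, (1--5)^2=36, (2-9)^2=49. Sum = 89.

sqrt(89)


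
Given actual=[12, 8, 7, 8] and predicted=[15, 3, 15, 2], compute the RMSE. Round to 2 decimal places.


MSE = 33.5000. RMSE = sqrt(33.5000) = 5.79.

5.79


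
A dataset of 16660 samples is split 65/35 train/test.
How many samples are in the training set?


Test set = 16660 * 35% = 5831. Training set = 16660 - 5831 = 10829.

10829


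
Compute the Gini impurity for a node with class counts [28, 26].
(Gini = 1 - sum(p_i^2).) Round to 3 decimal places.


Total = 54. Proportions: 28/54, 26/54. sum(p_i^2) = 0.5007. Gini = 1 - 0.5007 = 0.4993, which rounds to 0.499.

0.499


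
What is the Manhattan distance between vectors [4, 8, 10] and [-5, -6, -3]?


d = sum of absolute differences: |4--5|=9 + |8--6|=14 + |10--3|=13 = 36.

36


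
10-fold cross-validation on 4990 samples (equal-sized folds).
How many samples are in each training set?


Each validation fold has 4990/10 = 499 samples. Training set = 4990 - 499 = 4491.

4491


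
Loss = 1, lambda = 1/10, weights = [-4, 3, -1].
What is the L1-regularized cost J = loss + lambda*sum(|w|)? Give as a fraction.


L1 norm = sum(|w|) = 8. J = 1 + 1/10 * 8 = 9/5.

9/5


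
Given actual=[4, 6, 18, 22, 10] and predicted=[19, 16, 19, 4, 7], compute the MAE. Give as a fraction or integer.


MAE = (1/5) * (|4-19|=15 + |6-16|=10 + |18-19|=1 + |22-4|=18 + |10-7|=3). Sum = 47. MAE = 47/5.

47/5


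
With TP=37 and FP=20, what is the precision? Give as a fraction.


Precision = TP / (TP + FP) = 37 / 57 = 37/57.

37/57


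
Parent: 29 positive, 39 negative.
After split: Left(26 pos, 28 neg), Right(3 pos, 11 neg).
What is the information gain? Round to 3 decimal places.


H(parent) = 0.9843. H(left) = 0.9990, H(right) = 0.7496. Weighted = (54/68)*0.9990 + (14/68)*0.7496 = 0.9477. IG = 0.9843 - 0.9477 = 0.0366, which rounds to 0.037.

0.037


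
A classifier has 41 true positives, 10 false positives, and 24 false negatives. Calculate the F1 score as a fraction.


Precision = 41/51 = 41/51. Recall = 41/65 = 41/65. F1 = 2*P*R/(P+R) = 41/58.

41/58


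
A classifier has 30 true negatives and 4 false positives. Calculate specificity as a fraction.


Specificity = TN / (TN + FP) = 30 / 34 = 15/17.

15/17


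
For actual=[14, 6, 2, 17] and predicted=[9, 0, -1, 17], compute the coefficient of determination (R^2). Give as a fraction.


Mean(y) = 39/4. SS_res = 70. SS_tot = 579/4. R^2 = 1 - 70/(579/4) = 299/579.

299/579


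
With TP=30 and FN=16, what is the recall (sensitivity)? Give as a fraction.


Recall = TP / (TP + FN) = 30 / 46 = 15/23.

15/23


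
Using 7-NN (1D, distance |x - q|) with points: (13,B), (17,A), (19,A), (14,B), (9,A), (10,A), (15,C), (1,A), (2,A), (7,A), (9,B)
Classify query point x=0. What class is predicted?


Distances: |13-0|=13, |17-0|=17, |19-0|=19, |14-0|=14, |9-0|=9, |10-0|=10, |15-0|=15, |1-0|=1, |2-0|=2, |7-0|=7, |9-0|=9. 7 nearest: (1,A), (2,A), (7,A), (9,A), (9,B), (10,A), (13,B). Counts: {'A': 5, 'B': 2}. Majority class: A.

A


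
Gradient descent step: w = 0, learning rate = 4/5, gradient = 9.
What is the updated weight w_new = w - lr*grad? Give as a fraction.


w_new = 0 - 4/5 * 9 = 0 - 36/5 = -36/5.

-36/5


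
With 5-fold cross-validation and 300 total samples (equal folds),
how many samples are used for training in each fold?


Each validation fold has 300/5 = 60 samples. Training set = 300 - 60 = 240.

240


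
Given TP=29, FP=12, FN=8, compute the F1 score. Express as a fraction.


Precision = 29/41 = 29/41. Recall = 29/37 = 29/37. F1 = 2*P*R/(P+R) = 29/39.

29/39


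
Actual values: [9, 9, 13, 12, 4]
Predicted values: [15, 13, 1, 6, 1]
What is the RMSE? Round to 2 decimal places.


MSE = 48.2000. RMSE = sqrt(48.2000) = 6.94.

6.94


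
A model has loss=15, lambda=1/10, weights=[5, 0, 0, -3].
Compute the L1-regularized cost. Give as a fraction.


L1 norm = sum(|w|) = 8. J = 15 + 1/10 * 8 = 79/5.

79/5


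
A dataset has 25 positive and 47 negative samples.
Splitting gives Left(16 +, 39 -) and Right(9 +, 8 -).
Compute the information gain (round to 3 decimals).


H(parent) = 0.9316. H(left) = 0.8699, H(right) = 0.9975. Weighted = (55/72)*0.8699 + (17/72)*0.9975 = 0.9000. IG = 0.9316 - 0.9000 = 0.0316, which rounds to 0.032.

0.032


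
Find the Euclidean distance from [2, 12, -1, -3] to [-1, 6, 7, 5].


d = sqrt(sum of squared differences). (2--1)^2=9, (12-6)^2=36, (-1-7)^2=64, (-3-5)^2=64. Sum = 173.

sqrt(173)


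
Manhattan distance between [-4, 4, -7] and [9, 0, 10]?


d = sum of absolute differences: |-4-9|=13 + |4-0|=4 + |-7-10|=17 = 34.

34


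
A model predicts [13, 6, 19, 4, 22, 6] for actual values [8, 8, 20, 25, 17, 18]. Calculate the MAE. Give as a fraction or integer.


MAE = (1/6) * (|8-13|=5 + |8-6|=2 + |20-19|=1 + |25-4|=21 + |17-22|=5 + |18-6|=12). Sum = 46. MAE = 23/3.

23/3


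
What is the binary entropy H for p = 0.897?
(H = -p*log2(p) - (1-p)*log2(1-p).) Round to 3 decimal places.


H = -0.897*log2(0.897) - 0.103*log2(0.103) = 0.478.

0.478


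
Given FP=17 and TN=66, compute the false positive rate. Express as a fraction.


FPR = FP / (FP + TN) = 17 / 83 = 17/83.

17/83


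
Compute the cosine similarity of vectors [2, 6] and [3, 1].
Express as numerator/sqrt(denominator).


dot = 12. |a|^2 = 40, |b|^2 = 10. cos = 12/sqrt(400).

12/sqrt(400)


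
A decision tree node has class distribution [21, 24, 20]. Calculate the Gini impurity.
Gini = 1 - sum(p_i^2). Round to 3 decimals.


Total = 65. Proportions: 21/65, 24/65, 20/65. sum(p_i^2) = 0.3354. Gini = 1 - 0.3354 = 0.6646, which rounds to 0.665.

0.665


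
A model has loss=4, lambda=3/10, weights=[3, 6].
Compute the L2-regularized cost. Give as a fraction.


L2 sq norm = sum(w^2) = 45. J = 4 + 3/10 * 45 = 35/2.

35/2


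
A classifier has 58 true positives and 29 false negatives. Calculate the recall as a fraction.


Recall = TP / (TP + FN) = 58 / 87 = 2/3.

2/3


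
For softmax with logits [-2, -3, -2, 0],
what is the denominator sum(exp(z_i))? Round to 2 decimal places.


Denom = e^-2=0.1353 + e^-3=0.0498 + e^-2=0.1353 + e^0=1.0000. Sum = 1.3204, which rounds to 1.32.

1.32


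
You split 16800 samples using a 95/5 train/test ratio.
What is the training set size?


Test set = 16800 * 5% = 840. Training set = 16800 - 840 = 15960.

15960


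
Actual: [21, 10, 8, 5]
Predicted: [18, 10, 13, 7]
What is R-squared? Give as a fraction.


Mean(y) = 11. SS_res = 38. SS_tot = 146. R^2 = 1 - 38/(146) = 54/73.

54/73


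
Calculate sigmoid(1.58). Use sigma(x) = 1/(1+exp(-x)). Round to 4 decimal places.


sigma(1.58) = 1/(1+e^(-1.58)) = 1/(1+0.205975) = 1/1.205975 = 0.8292.

0.8292


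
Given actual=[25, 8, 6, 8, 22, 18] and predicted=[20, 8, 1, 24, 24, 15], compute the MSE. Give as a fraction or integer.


MSE = (1/6) * ((25-20)^2=25 + (8-8)^2=0 + (6-1)^2=25 + (8-24)^2=256 + (22-24)^2=4 + (18-15)^2=9). Sum = 319. MSE = 319/6.

319/6


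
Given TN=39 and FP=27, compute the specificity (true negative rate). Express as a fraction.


Specificity = TN / (TN + FP) = 39 / 66 = 13/22.

13/22


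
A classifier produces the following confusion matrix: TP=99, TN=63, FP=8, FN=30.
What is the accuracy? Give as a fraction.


Accuracy = (TP + TN) / (TP + TN + FP + FN) = (99 + 63) / 200 = 81/100.

81/100


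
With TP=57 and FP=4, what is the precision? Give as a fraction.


Precision = TP / (TP + FP) = 57 / 61 = 57/61.

57/61


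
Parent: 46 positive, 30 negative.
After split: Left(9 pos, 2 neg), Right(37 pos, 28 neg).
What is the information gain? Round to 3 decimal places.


H(parent) = 0.9678. H(left) = 0.6840, H(right) = 0.9861. Weighted = (11/76)*0.6840 + (65/76)*0.9861 = 0.9424. IG = 0.9678 - 0.9424 = 0.0254, which rounds to 0.025.

0.025


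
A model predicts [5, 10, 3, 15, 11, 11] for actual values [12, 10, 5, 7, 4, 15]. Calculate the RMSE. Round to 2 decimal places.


MSE = 30.3333. RMSE = sqrt(30.3333) = 5.51.

5.51


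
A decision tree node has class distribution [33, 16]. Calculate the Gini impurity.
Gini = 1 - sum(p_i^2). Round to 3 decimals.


Total = 49. Proportions: 33/49, 16/49. sum(p_i^2) = 0.5602. Gini = 1 - 0.5602 = 0.4398, which rounds to 0.440.

0.440


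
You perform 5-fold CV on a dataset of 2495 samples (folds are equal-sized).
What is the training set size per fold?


Each validation fold has 2495/5 = 499 samples. Training set = 2495 - 499 = 1996.

1996


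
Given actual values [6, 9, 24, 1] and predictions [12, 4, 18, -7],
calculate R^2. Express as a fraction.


Mean(y) = 10. SS_res = 161. SS_tot = 294. R^2 = 1 - 161/(294) = 19/42.

19/42


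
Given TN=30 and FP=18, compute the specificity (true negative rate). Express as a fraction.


Specificity = TN / (TN + FP) = 30 / 48 = 5/8.

5/8


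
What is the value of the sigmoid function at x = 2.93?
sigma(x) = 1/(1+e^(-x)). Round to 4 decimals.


sigma(2.93) = 1/(1+e^(-2.93)) = 1/(1+0.053397) = 1/1.053397 = 0.9493.

0.9493


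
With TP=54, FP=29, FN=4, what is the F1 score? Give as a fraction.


Precision = 54/83 = 54/83. Recall = 54/58 = 27/29. F1 = 2*P*R/(P+R) = 36/47.

36/47


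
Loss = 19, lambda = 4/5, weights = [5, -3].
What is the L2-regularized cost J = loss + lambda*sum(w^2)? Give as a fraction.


L2 sq norm = sum(w^2) = 34. J = 19 + 4/5 * 34 = 231/5.

231/5


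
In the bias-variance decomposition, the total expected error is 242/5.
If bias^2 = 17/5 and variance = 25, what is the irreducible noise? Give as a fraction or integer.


Total error = bias^2 + variance + irreducible noise. So irreducible noise = 242/5 - 17/5 - 25 = 20.

20


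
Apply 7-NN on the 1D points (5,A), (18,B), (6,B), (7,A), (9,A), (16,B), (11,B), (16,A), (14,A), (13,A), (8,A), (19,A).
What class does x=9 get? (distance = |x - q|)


Distances: |5-9|=4, |18-9|=9, |6-9|=3, |7-9|=2, |9-9|=0, |16-9|=7, |11-9|=2, |16-9|=7, |14-9|=5, |13-9|=4, |8-9|=1, |19-9|=10. 7 nearest: (9,A), (8,A), (7,A), (11,B), (6,B), (5,A), (13,A). Counts: {'A': 5, 'B': 2}. Majority class: A.

A


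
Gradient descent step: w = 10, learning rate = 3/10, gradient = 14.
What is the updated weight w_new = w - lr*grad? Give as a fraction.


w_new = 10 - 3/10 * 14 = 10 - 21/5 = 29/5.

29/5


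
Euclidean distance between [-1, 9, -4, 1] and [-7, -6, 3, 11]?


d = sqrt(sum of squared differences). (-1--7)^2=36, (9--6)^2=225, (-4-3)^2=49, (1-11)^2=100. Sum = 410.

sqrt(410)


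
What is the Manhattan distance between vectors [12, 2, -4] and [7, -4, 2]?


d = sum of absolute differences: |12-7|=5 + |2--4|=6 + |-4-2|=6 = 17.

17


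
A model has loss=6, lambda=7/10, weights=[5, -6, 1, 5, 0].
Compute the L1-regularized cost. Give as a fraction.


L1 norm = sum(|w|) = 17. J = 6 + 7/10 * 17 = 179/10.

179/10


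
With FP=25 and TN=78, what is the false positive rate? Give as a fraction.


FPR = FP / (FP + TN) = 25 / 103 = 25/103.

25/103


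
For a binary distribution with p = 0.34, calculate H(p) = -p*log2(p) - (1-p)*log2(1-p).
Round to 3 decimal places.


H = -0.34*log2(0.34) - 0.66*log2(0.66) = 0.925.

0.925


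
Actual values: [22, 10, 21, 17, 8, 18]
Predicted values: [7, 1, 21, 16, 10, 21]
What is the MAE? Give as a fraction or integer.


MAE = (1/6) * (|22-7|=15 + |10-1|=9 + |21-21|=0 + |17-16|=1 + |8-10|=2 + |18-21|=3). Sum = 30. MAE = 5.

5


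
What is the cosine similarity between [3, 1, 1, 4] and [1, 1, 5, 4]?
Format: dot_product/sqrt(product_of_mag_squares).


dot = 25. |a|^2 = 27, |b|^2 = 43. cos = 25/sqrt(1161).

25/sqrt(1161)


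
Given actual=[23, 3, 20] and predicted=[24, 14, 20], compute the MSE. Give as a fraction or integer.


MSE = (1/3) * ((23-24)^2=1 + (3-14)^2=121 + (20-20)^2=0). Sum = 122. MSE = 122/3.

122/3


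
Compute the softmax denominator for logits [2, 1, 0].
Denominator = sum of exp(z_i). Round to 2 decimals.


Denom = e^2=7.3891 + e^1=2.7183 + e^0=1.0000. Sum = 11.1074, which rounds to 11.11.

11.11


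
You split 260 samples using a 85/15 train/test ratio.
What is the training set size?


Test set = 260 * 15% = 39. Training set = 260 - 39 = 221.

221


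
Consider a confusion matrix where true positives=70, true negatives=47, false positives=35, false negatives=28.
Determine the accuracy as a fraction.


Accuracy = (TP + TN) / (TP + TN + FP + FN) = (70 + 47) / 180 = 13/20.

13/20


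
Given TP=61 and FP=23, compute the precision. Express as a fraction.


Precision = TP / (TP + FP) = 61 / 84 = 61/84.

61/84


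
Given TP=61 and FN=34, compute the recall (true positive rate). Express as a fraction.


Recall = TP / (TP + FN) = 61 / 95 = 61/95.

61/95


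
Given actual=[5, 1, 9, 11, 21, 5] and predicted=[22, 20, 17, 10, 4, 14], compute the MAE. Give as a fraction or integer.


MAE = (1/6) * (|5-22|=17 + |1-20|=19 + |9-17|=8 + |11-10|=1 + |21-4|=17 + |5-14|=9). Sum = 71. MAE = 71/6.

71/6


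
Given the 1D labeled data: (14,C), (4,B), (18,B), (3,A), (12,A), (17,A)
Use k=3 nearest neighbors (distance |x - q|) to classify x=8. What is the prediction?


Distances: |14-8|=6, |4-8|=4, |18-8|=10, |3-8|=5, |12-8|=4, |17-8|=9. 3 nearest: (12,A), (4,B), (3,A). Counts: {'A': 2, 'B': 1}. Majority class: A.

A


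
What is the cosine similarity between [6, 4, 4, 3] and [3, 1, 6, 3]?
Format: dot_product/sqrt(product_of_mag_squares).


dot = 55. |a|^2 = 77, |b|^2 = 55. cos = 55/sqrt(4235).

55/sqrt(4235)


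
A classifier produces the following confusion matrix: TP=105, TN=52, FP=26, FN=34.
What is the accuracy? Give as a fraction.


Accuracy = (TP + TN) / (TP + TN + FP + FN) = (105 + 52) / 217 = 157/217.

157/217


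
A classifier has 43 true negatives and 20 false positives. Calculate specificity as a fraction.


Specificity = TN / (TN + FP) = 43 / 63 = 43/63.

43/63


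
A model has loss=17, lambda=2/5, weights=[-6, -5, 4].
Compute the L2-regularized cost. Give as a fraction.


L2 sq norm = sum(w^2) = 77. J = 17 + 2/5 * 77 = 239/5.

239/5


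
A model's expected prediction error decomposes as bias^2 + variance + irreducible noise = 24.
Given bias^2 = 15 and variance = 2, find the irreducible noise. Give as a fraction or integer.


Total error = bias^2 + variance + irreducible noise. So irreducible noise = 24 - 15 - 2 = 7.

7


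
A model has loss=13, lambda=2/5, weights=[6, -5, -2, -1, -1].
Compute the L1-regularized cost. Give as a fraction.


L1 norm = sum(|w|) = 15. J = 13 + 2/5 * 15 = 19.

19


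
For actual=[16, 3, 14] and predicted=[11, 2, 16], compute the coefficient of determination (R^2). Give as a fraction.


Mean(y) = 11. SS_res = 30. SS_tot = 98. R^2 = 1 - 30/(98) = 34/49.

34/49


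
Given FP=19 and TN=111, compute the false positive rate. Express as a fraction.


FPR = FP / (FP + TN) = 19 / 130 = 19/130.

19/130


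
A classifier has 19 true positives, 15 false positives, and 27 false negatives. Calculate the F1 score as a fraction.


Precision = 19/34 = 19/34. Recall = 19/46 = 19/46. F1 = 2*P*R/(P+R) = 19/40.

19/40


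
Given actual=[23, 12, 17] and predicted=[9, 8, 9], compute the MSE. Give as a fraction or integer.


MSE = (1/3) * ((23-9)^2=196 + (12-8)^2=16 + (17-9)^2=64). Sum = 276. MSE = 92.

92


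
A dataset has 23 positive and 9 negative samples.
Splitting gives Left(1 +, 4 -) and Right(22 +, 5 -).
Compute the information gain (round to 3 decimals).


H(parent) = 0.8571. H(left) = 0.7219, H(right) = 0.6913. Weighted = (5/32)*0.7219 + (27/32)*0.6913 = 0.6961. IG = 0.8571 - 0.6961 = 0.1610, which rounds to 0.161.

0.161


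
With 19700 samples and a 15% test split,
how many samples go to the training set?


Test set = 19700 * 15% = 2955. Training set = 19700 - 2955 = 16745.

16745


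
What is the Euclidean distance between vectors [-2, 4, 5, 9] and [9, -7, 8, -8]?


d = sqrt(sum of squared differences). (-2-9)^2=121, (4--7)^2=121, (5-8)^2=9, (9--8)^2=289. Sum = 540.

sqrt(540)


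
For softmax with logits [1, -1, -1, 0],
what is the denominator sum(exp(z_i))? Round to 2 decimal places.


Denom = e^1=2.7183 + e^-1=0.3679 + e^-1=0.3679 + e^0=1.0000. Sum = 4.4541, which rounds to 4.45.

4.45


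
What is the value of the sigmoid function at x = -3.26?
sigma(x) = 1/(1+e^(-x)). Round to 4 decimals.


sigma(-3.26) = 1/(1+e^(3.26)) = 1/(1+26.049537) = 1/27.049537 = 0.0370.

0.0370


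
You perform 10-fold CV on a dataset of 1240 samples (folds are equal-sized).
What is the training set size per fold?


Each validation fold has 1240/10 = 124 samples. Training set = 1240 - 124 = 1116.

1116


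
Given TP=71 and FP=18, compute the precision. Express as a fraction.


Precision = TP / (TP + FP) = 71 / 89 = 71/89.

71/89


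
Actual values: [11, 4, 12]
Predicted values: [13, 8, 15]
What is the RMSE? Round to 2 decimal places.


MSE = 9.6667. RMSE = sqrt(9.6667) = 3.11.

3.11


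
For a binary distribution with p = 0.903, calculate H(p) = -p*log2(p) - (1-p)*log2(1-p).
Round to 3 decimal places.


H = -0.903*log2(0.903) - 0.097*log2(0.097) = 0.459.

0.459


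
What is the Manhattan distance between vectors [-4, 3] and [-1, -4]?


d = sum of absolute differences: |-4--1|=3 + |3--4|=7 = 10.

10


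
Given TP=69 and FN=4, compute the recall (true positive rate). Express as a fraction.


Recall = TP / (TP + FN) = 69 / 73 = 69/73.

69/73


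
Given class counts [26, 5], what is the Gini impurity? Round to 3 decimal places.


Total = 31. Proportions: 26/31, 5/31. sum(p_i^2) = 0.7294. Gini = 1 - 0.7294 = 0.2706, which rounds to 0.271.

0.271


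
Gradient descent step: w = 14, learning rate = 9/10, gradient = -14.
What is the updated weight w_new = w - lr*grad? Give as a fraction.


w_new = 14 - 9/10 * -14 = 14 - -63/5 = 133/5.

133/5


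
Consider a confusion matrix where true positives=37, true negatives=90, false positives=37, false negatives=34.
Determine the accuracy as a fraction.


Accuracy = (TP + TN) / (TP + TN + FP + FN) = (37 + 90) / 198 = 127/198.

127/198


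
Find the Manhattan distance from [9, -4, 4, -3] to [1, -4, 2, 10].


d = sum of absolute differences: |9-1|=8 + |-4--4|=0 + |4-2|=2 + |-3-10|=13 = 23.

23


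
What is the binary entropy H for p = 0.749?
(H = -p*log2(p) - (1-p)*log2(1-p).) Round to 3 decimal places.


H = -0.749*log2(0.749) - 0.251*log2(0.251) = 0.813.

0.813


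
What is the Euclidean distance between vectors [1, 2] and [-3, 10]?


d = sqrt(sum of squared differences). (1--3)^2=16, (2-10)^2=64. Sum = 80.

sqrt(80)


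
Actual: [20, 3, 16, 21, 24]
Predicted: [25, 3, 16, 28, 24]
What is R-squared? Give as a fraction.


Mean(y) = 84/5. SS_res = 74. SS_tot = 1354/5. R^2 = 1 - 74/(1354/5) = 492/677.

492/677


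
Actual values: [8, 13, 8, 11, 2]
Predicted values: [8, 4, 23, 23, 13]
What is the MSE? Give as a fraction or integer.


MSE = (1/5) * ((8-8)^2=0 + (13-4)^2=81 + (8-23)^2=225 + (11-23)^2=144 + (2-13)^2=121). Sum = 571. MSE = 571/5.

571/5


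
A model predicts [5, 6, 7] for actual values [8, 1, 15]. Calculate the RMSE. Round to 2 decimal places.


MSE = 32.6667. RMSE = sqrt(32.6667) = 5.72.

5.72


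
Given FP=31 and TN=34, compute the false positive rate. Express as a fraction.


FPR = FP / (FP + TN) = 31 / 65 = 31/65.

31/65


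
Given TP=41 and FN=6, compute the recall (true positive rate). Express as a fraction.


Recall = TP / (TP + FN) = 41 / 47 = 41/47.

41/47


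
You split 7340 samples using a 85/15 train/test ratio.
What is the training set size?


Test set = 7340 * 15% = 1101. Training set = 7340 - 1101 = 6239.

6239


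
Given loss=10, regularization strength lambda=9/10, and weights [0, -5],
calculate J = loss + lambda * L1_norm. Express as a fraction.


L1 norm = sum(|w|) = 5. J = 10 + 9/10 * 5 = 29/2.

29/2


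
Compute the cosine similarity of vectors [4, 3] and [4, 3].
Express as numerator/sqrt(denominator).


dot = 25. |a|^2 = 25, |b|^2 = 25. cos = 25/sqrt(625).

25/sqrt(625)


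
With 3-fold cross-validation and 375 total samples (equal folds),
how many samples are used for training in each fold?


Each validation fold has 375/3 = 125 samples. Training set = 375 - 125 = 250.

250


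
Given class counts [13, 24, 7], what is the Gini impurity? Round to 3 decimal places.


Total = 44. Proportions: 13/44, 24/44, 7/44. sum(p_i^2) = 0.4101. Gini = 1 - 0.4101 = 0.5899, which rounds to 0.590.

0.590


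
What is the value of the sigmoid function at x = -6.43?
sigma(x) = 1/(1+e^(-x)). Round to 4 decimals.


sigma(-6.43) = 1/(1+e^(6.43)) = 1/(1+620.173948) = 1/621.173948 = 0.0016.

0.0016


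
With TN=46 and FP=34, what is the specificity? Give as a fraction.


Specificity = TN / (TN + FP) = 46 / 80 = 23/40.

23/40


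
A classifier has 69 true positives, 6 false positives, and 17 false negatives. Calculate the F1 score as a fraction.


Precision = 69/75 = 23/25. Recall = 69/86 = 69/86. F1 = 2*P*R/(P+R) = 6/7.

6/7


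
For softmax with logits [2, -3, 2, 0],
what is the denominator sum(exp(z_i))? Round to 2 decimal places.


Denom = e^2=7.3891 + e^-3=0.0498 + e^2=7.3891 + e^0=1.0000. Sum = 15.8280, which rounds to 15.83.

15.83


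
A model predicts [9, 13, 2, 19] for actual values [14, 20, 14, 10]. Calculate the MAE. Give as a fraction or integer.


MAE = (1/4) * (|14-9|=5 + |20-13|=7 + |14-2|=12 + |10-19|=9). Sum = 33. MAE = 33/4.

33/4


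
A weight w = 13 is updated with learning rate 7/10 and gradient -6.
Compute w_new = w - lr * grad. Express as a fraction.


w_new = 13 - 7/10 * -6 = 13 - -21/5 = 86/5.

86/5


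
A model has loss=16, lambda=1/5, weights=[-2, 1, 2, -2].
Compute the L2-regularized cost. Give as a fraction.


L2 sq norm = sum(w^2) = 13. J = 16 + 1/5 * 13 = 93/5.

93/5


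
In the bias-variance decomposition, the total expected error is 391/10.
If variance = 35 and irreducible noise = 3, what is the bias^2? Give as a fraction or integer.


Total error = bias^2 + variance + irreducible noise. So bias^2 = 391/10 - 35 - 3 = 11/10.

11/10


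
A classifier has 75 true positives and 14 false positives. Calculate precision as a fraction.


Precision = TP / (TP + FP) = 75 / 89 = 75/89.

75/89


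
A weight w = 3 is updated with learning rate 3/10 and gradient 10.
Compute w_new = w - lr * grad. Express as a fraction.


w_new = 3 - 3/10 * 10 = 3 - 3 = 0.

0


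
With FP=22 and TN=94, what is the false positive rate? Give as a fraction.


FPR = FP / (FP + TN) = 22 / 116 = 11/58.

11/58


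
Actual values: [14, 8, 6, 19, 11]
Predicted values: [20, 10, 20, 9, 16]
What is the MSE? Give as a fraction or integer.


MSE = (1/5) * ((14-20)^2=36 + (8-10)^2=4 + (6-20)^2=196 + (19-9)^2=100 + (11-16)^2=25). Sum = 361. MSE = 361/5.

361/5


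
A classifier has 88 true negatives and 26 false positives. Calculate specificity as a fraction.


Specificity = TN / (TN + FP) = 88 / 114 = 44/57.

44/57


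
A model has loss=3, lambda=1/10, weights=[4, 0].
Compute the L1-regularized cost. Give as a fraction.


L1 norm = sum(|w|) = 4. J = 3 + 1/10 * 4 = 17/5.

17/5


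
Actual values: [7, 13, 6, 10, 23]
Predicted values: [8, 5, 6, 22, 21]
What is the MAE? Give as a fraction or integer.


MAE = (1/5) * (|7-8|=1 + |13-5|=8 + |6-6|=0 + |10-22|=12 + |23-21|=2). Sum = 23. MAE = 23/5.

23/5


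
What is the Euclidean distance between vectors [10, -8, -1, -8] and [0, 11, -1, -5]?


d = sqrt(sum of squared differences). (10-0)^2=100, (-8-11)^2=361, (-1--1)^2=0, (-8--5)^2=9. Sum = 470.

sqrt(470)


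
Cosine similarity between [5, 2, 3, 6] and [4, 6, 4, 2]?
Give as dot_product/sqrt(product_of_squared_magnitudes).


dot = 56. |a|^2 = 74, |b|^2 = 72. cos = 56/sqrt(5328).

56/sqrt(5328)


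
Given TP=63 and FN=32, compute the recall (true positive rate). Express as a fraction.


Recall = TP / (TP + FN) = 63 / 95 = 63/95.

63/95


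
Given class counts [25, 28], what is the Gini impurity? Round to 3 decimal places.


Total = 53. Proportions: 25/53, 28/53. sum(p_i^2) = 0.5016. Gini = 1 - 0.5016 = 0.4984, which rounds to 0.498.

0.498


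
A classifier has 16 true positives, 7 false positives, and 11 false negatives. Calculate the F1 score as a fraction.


Precision = 16/23 = 16/23. Recall = 16/27 = 16/27. F1 = 2*P*R/(P+R) = 16/25.

16/25


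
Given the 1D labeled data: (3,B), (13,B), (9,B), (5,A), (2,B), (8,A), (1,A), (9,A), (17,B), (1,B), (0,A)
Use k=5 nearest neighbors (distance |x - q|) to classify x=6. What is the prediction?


Distances: |3-6|=3, |13-6|=7, |9-6|=3, |5-6|=1, |2-6|=4, |8-6|=2, |1-6|=5, |9-6|=3, |17-6|=11, |1-6|=5, |0-6|=6. 5 nearest: (5,A), (8,A), (9,A), (3,B), (9,B). Counts: {'A': 3, 'B': 2}. Majority class: A.

A


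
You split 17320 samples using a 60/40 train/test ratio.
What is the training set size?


Test set = 17320 * 40% = 6928. Training set = 17320 - 6928 = 10392.

10392


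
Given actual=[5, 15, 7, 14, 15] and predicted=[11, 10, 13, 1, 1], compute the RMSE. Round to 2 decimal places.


MSE = 92.4000. RMSE = sqrt(92.4000) = 9.61.

9.61


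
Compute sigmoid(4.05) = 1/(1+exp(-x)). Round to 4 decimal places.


sigma(4.05) = 1/(1+e^(-4.05)) = 1/(1+0.017422) = 1/1.017422 = 0.9829.

0.9829


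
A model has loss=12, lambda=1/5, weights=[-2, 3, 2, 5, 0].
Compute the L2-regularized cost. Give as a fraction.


L2 sq norm = sum(w^2) = 42. J = 12 + 1/5 * 42 = 102/5.

102/5


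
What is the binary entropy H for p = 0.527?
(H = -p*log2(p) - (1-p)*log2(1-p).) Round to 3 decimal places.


H = -0.527*log2(0.527) - 0.473*log2(0.473) = 0.998.

0.998


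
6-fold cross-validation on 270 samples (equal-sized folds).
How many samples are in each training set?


Each validation fold has 270/6 = 45 samples. Training set = 270 - 45 = 225.

225


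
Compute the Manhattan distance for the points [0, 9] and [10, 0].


d = sum of absolute differences: |0-10|=10 + |9-0|=9 = 19.

19


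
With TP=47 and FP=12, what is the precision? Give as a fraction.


Precision = TP / (TP + FP) = 47 / 59 = 47/59.

47/59


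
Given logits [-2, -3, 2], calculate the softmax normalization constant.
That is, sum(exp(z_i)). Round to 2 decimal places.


Denom = e^-2=0.1353 + e^-3=0.0498 + e^2=7.3891. Sum = 7.5742, which rounds to 7.57.

7.57


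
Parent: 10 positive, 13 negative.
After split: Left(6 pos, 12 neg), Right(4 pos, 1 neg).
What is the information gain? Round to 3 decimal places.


H(parent) = 0.9877. H(left) = 0.9183, H(right) = 0.7219. Weighted = (18/23)*0.9183 + (5/23)*0.7219 = 0.8756. IG = 0.9877 - 0.8756 = 0.1121, which rounds to 0.112.

0.112


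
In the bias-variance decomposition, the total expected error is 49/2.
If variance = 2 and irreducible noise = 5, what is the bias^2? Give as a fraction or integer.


Total error = bias^2 + variance + irreducible noise. So bias^2 = 49/2 - 2 - 5 = 35/2.

35/2


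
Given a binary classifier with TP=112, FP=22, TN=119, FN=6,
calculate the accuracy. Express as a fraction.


Accuracy = (TP + TN) / (TP + TN + FP + FN) = (112 + 119) / 259 = 33/37.

33/37


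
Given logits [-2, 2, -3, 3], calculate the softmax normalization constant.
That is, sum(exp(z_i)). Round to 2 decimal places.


Denom = e^-2=0.1353 + e^2=7.3891 + e^-3=0.0498 + e^3=20.0855. Sum = 27.6597, which rounds to 27.66.

27.66


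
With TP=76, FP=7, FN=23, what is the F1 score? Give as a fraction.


Precision = 76/83 = 76/83. Recall = 76/99 = 76/99. F1 = 2*P*R/(P+R) = 76/91.

76/91


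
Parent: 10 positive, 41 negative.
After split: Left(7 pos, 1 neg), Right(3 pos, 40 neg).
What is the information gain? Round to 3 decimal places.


H(parent) = 0.7140. H(left) = 0.5436, H(right) = 0.3651. Weighted = (8/51)*0.5436 + (43/51)*0.3651 = 0.3931. IG = 0.7140 - 0.3931 = 0.3209, which rounds to 0.321.

0.321


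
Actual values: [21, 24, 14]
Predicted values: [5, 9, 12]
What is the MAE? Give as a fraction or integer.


MAE = (1/3) * (|21-5|=16 + |24-9|=15 + |14-12|=2). Sum = 33. MAE = 11.

11


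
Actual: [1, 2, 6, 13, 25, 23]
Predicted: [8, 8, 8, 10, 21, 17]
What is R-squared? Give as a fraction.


Mean(y) = 35/3. SS_res = 150. SS_tot = 1642/3. R^2 = 1 - 150/(1642/3) = 596/821.

596/821


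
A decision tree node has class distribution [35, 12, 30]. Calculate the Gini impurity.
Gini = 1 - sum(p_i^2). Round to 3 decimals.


Total = 77. Proportions: 35/77, 12/77, 30/77. sum(p_i^2) = 0.3827. Gini = 1 - 0.3827 = 0.6173, which rounds to 0.617.

0.617


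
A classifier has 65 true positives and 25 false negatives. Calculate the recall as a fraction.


Recall = TP / (TP + FN) = 65 / 90 = 13/18.

13/18


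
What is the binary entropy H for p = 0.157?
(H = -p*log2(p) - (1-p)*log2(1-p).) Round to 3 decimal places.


H = -0.157*log2(0.157) - 0.843*log2(0.843) = 0.627.

0.627


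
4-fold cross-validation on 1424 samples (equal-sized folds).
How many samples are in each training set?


Each validation fold has 1424/4 = 356 samples. Training set = 1424 - 356 = 1068.

1068


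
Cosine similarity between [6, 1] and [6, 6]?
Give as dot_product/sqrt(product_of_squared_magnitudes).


dot = 42. |a|^2 = 37, |b|^2 = 72. cos = 42/sqrt(2664).

42/sqrt(2664)


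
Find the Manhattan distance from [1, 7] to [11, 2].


d = sum of absolute differences: |1-11|=10 + |7-2|=5 = 15.

15


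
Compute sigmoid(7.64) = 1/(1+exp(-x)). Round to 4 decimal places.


sigma(7.64) = 1/(1+e^(-7.64)) = 1/(1+0.000481) = 1/1.000481 = 0.9995.

0.9995


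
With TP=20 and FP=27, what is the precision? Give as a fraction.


Precision = TP / (TP + FP) = 20 / 47 = 20/47.

20/47


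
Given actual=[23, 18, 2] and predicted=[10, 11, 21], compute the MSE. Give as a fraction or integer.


MSE = (1/3) * ((23-10)^2=169 + (18-11)^2=49 + (2-21)^2=361). Sum = 579. MSE = 193.

193


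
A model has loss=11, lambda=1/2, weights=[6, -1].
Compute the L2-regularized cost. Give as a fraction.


L2 sq norm = sum(w^2) = 37. J = 11 + 1/2 * 37 = 59/2.

59/2


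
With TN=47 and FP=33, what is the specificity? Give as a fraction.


Specificity = TN / (TN + FP) = 47 / 80 = 47/80.

47/80


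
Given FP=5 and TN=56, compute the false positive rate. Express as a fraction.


FPR = FP / (FP + TN) = 5 / 61 = 5/61.

5/61


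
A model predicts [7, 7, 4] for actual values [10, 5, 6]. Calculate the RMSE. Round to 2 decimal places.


MSE = 5.6667. RMSE = sqrt(5.6667) = 2.38.

2.38


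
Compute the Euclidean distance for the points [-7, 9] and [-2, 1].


d = sqrt(sum of squared differences). (-7--2)^2=25, (9-1)^2=64. Sum = 89.

sqrt(89)


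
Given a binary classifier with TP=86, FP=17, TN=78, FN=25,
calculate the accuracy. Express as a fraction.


Accuracy = (TP + TN) / (TP + TN + FP + FN) = (86 + 78) / 206 = 82/103.

82/103


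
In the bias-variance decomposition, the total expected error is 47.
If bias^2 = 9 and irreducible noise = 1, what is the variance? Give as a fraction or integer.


Total error = bias^2 + variance + irreducible noise. So variance = 47 - 9 - 1 = 37.

37


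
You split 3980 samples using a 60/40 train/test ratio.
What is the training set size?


Test set = 3980 * 40% = 1592. Training set = 3980 - 1592 = 2388.

2388


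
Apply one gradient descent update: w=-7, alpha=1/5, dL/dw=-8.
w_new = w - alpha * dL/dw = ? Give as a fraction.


w_new = -7 - 1/5 * -8 = -7 - -8/5 = -27/5.

-27/5


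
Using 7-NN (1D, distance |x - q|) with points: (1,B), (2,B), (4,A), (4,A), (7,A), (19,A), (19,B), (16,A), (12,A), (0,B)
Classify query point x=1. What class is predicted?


Distances: |1-1|=0, |2-1|=1, |4-1|=3, |4-1|=3, |7-1|=6, |19-1|=18, |19-1|=18, |16-1|=15, |12-1|=11, |0-1|=1. 7 nearest: (1,B), (2,B), (0,B), (4,A), (4,A), (7,A), (12,A). Counts: {'B': 3, 'A': 4}. Majority class: A.

A


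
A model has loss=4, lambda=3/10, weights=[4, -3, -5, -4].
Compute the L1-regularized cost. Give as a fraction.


L1 norm = sum(|w|) = 16. J = 4 + 3/10 * 16 = 44/5.

44/5


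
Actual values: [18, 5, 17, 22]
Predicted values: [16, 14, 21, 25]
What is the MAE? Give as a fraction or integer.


MAE = (1/4) * (|18-16|=2 + |5-14|=9 + |17-21|=4 + |22-25|=3). Sum = 18. MAE = 9/2.

9/2


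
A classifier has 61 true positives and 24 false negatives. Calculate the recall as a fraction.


Recall = TP / (TP + FN) = 61 / 85 = 61/85.

61/85


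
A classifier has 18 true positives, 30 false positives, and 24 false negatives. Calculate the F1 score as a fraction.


Precision = 18/48 = 3/8. Recall = 18/42 = 3/7. F1 = 2*P*R/(P+R) = 2/5.

2/5


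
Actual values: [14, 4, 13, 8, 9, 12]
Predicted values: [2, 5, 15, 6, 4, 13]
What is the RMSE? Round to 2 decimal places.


MSE = 29.8333. RMSE = sqrt(29.8333) = 5.46.

5.46


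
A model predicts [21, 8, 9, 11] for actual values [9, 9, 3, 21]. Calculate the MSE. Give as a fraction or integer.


MSE = (1/4) * ((9-21)^2=144 + (9-8)^2=1 + (3-9)^2=36 + (21-11)^2=100). Sum = 281. MSE = 281/4.

281/4


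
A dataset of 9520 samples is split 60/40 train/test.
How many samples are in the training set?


Test set = 9520 * 40% = 3808. Training set = 9520 - 3808 = 5712.

5712


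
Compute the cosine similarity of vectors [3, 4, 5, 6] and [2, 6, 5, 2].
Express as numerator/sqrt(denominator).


dot = 67. |a|^2 = 86, |b|^2 = 69. cos = 67/sqrt(5934).

67/sqrt(5934)


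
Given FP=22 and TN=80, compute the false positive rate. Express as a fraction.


FPR = FP / (FP + TN) = 22 / 102 = 11/51.

11/51


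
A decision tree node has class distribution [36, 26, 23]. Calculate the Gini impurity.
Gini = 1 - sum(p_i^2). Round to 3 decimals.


Total = 85. Proportions: 36/85, 26/85, 23/85. sum(p_i^2) = 0.3462. Gini = 1 - 0.3462 = 0.6538, which rounds to 0.654.

0.654


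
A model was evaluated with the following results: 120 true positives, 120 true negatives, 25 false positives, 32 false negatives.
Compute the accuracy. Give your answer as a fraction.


Accuracy = (TP + TN) / (TP + TN + FP + FN) = (120 + 120) / 297 = 80/99.

80/99


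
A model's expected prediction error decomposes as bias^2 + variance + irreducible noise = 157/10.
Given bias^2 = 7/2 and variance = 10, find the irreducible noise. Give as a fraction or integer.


Total error = bias^2 + variance + irreducible noise. So irreducible noise = 157/10 - 7/2 - 10 = 11/5.

11/5


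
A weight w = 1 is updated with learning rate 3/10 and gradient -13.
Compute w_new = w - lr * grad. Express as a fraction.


w_new = 1 - 3/10 * -13 = 1 - -39/10 = 49/10.

49/10


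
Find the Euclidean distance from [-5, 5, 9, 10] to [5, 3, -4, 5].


d = sqrt(sum of squared differences). (-5-5)^2=100, (5-3)^2=4, (9--4)^2=169, (10-5)^2=25. Sum = 298.

sqrt(298)


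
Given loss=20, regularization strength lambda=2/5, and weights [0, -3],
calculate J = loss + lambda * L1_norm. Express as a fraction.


L1 norm = sum(|w|) = 3. J = 20 + 2/5 * 3 = 106/5.

106/5


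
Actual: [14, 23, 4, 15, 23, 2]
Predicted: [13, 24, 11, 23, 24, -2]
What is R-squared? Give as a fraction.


Mean(y) = 27/2. SS_res = 132. SS_tot = 811/2. R^2 = 1 - 132/(811/2) = 547/811.

547/811


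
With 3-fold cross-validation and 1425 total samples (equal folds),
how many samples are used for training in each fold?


Each validation fold has 1425/3 = 475 samples. Training set = 1425 - 475 = 950.

950


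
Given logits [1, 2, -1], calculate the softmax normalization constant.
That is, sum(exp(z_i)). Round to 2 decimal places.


Denom = e^1=2.7183 + e^2=7.3891 + e^-1=0.3679. Sum = 10.4753, which rounds to 10.48.

10.48


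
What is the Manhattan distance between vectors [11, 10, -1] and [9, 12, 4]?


d = sum of absolute differences: |11-9|=2 + |10-12|=2 + |-1-4|=5 = 9.

9


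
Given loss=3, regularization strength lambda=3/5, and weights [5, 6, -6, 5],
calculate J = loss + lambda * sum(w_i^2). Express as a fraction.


L2 sq norm = sum(w^2) = 122. J = 3 + 3/5 * 122 = 381/5.

381/5


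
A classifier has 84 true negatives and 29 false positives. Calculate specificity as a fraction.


Specificity = TN / (TN + FP) = 84 / 113 = 84/113.

84/113


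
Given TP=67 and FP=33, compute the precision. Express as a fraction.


Precision = TP / (TP + FP) = 67 / 100 = 67/100.

67/100


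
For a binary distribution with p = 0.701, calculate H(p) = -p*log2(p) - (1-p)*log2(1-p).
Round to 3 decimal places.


H = -0.701*log2(0.701) - 0.299*log2(0.299) = 0.880.

0.880


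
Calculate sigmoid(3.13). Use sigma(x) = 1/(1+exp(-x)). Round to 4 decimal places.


sigma(3.13) = 1/(1+e^(-3.13)) = 1/(1+0.043718) = 1/1.043718 = 0.9581.

0.9581


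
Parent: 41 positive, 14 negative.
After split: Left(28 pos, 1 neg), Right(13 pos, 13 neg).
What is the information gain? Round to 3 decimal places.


H(parent) = 0.8184. H(left) = 0.2164, H(right) = 1.0000. Weighted = (29/55)*0.2164 + (26/55)*1.0000 = 0.5868. IG = 0.8184 - 0.5868 = 0.2316, which rounds to 0.232.

0.232


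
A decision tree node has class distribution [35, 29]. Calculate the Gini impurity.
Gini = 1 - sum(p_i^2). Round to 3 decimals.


Total = 64. Proportions: 35/64, 29/64. sum(p_i^2) = 0.5044. Gini = 1 - 0.5044 = 0.4956, which rounds to 0.496.

0.496


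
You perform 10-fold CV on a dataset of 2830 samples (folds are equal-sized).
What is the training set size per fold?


Each validation fold has 2830/10 = 283 samples. Training set = 2830 - 283 = 2547.

2547


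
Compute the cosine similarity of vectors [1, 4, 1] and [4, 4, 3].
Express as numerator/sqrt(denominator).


dot = 23. |a|^2 = 18, |b|^2 = 41. cos = 23/sqrt(738).

23/sqrt(738)


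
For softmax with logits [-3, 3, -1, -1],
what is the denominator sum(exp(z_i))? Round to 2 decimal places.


Denom = e^-3=0.0498 + e^3=20.0855 + e^-1=0.3679 + e^-1=0.3679. Sum = 20.8711, which rounds to 20.87.

20.87


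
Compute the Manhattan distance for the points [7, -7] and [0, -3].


d = sum of absolute differences: |7-0|=7 + |-7--3|=4 = 11.

11


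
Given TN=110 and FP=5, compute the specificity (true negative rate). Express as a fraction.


Specificity = TN / (TN + FP) = 110 / 115 = 22/23.

22/23


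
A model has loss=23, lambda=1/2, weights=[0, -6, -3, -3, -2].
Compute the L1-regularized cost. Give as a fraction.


L1 norm = sum(|w|) = 14. J = 23 + 1/2 * 14 = 30.

30


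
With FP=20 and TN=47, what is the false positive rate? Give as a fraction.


FPR = FP / (FP + TN) = 20 / 67 = 20/67.

20/67


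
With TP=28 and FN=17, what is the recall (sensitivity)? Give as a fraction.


Recall = TP / (TP + FN) = 28 / 45 = 28/45.

28/45


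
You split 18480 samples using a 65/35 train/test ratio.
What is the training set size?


Test set = 18480 * 35% = 6468. Training set = 18480 - 6468 = 12012.

12012


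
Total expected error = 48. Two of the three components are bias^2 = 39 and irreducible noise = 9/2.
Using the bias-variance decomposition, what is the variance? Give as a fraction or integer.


Total error = bias^2 + variance + irreducible noise. So variance = 48 - 39 - 9/2 = 9/2.

9/2


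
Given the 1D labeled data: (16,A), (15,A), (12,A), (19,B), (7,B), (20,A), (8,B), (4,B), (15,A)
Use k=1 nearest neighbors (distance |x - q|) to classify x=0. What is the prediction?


Distances: |16-0|=16, |15-0|=15, |12-0|=12, |19-0|=19, |7-0|=7, |20-0|=20, |8-0|=8, |4-0|=4, |15-0|=15. 1 nearest: (4,B). Counts: {'B': 1}. Majority class: B.

B
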